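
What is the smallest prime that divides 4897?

4897 is odd.
Digit sum 28, not divisible by 3.
Ends in 7: not divisible by 5.
7: 4897 = 7·699 + 4
11: 4897 = 11·445 + 2
13: 4897 = 13·376 + 9
17: 4897 = 17·288 + 1
19: 4897 = 19·257 + 14
23: 4897 = 23·212 + 21
29: 4897 = 29·168 + 25
31: 4897 = 31·157 + 30
37: 4897 = 37·132 + 13
41: 4897 = 41·119 + 18
43: 4897 = 43·113 + 38
47: 4897 = 47·104 + 9
53: 4897 = 53·92 + 21
59: 4897 = 59·83

59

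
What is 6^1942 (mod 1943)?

1089

6^1 ≡ 6 (mod 1943)
6^2 ≡ 6^2 = 36 ≡ 36 (mod 1943)
6^4 ≡ 36^2 = 1296 ≡ 1296 (mod 1943)
6^8 ≡ 1296^2 = 1679616 ≡ 864 (mod 1943)
6^16 ≡ 864^2 = 746496 ≡ 384 (mod 1943)
6^32 ≡ 384^2 = 147456 ≡ 1731 (mod 1943)
6^64 ≡ 1731^2 = 2996361 ≡ 255 (mod 1943)
6^128 ≡ 255^2 = 65025 ≡ 906 (mod 1943)
6^256 ≡ 906^2 = 820836 ≡ 890 (mod 1943)
6^512 ≡ 890^2 = 792100 ≡ 1299 (mod 1943)
6^1024 ≡ 1299^2 = 1687401 ≡ 877 (mod 1943)
1942 = 1024 + 512 + 256 + 128 + 16 + 4 + 2 in binary powers of 2.
So 6^1942 ≡ 877 · 1299 · 890 · 906 · 384 · 1296 · 36 ≡ 1089 (mod 1943).
Since 1089 ≠ 1, base 6 is a Fermat witness: 1943 is composite.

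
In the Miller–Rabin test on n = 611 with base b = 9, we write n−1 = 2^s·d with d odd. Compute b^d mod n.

341

611 − 1 = 610 = 2^1 · 305, so d = 305.
9^1 ≡ 9 (mod 611)
9^2 ≡ 9^2 = 81 ≡ 81 (mod 611)
9^4 ≡ 81^2 = 6561 ≡ 451 (mod 611)
9^8 ≡ 451^2 = 203401 ≡ 549 (mod 611)
9^16 ≡ 549^2 = 301401 ≡ 178 (mod 611)
9^32 ≡ 178^2 = 31684 ≡ 523 (mod 611)
9^64 ≡ 523^2 = 273529 ≡ 412 (mod 611)
9^128 ≡ 412^2 = 169744 ≡ 497 (mod 611)
9^256 ≡ 497^2 = 247009 ≡ 165 (mod 611)
305 = 256 + 32 + 16 + 1 in binary powers of 2.
So 9^305 ≡ 165 · 523 · 178 · 9 ≡ 341 (mod 611).
Squaring chain: 341; never reaches −1, so base 9 is a Miller–Rabin witness that 611 is composite.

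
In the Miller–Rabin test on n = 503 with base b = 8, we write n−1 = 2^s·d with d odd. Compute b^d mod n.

1

503 − 1 = 502 = 2^1 · 251, so d = 251.
8^1 ≡ 8 (mod 503)
8^2 ≡ 8^2 = 64 ≡ 64 (mod 503)
8^4 ≡ 64^2 = 4096 ≡ 72 (mod 503)
8^8 ≡ 72^2 = 5184 ≡ 154 (mod 503)
8^16 ≡ 154^2 = 23716 ≡ 75 (mod 503)
8^32 ≡ 75^2 = 5625 ≡ 92 (mod 503)
8^64 ≡ 92^2 = 8464 ≡ 416 (mod 503)
8^128 ≡ 416^2 = 173056 ≡ 24 (mod 503)
251 = 128 + 64 + 32 + 16 + 8 + 2 + 1 in binary powers of 2.
So 8^251 ≡ 24 · 416 · 92 · 75 · 154 · 64 · 8 ≡ 1 (mod 503).
Since 8^d ≡ 1 (mod 503), base 8 does not prove 503 composite.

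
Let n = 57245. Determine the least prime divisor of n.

57245 is odd.
Digit sum 23, not divisible by 3.
Ends in 5: divisible by 5.

5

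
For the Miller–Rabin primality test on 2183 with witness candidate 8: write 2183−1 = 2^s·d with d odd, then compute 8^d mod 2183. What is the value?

2183 − 1 = 2182 = 2^1 · 1091, so d = 1091.
8^1 ≡ 8 (mod 2183)
8^2 ≡ 8^2 = 64 ≡ 64 (mod 2183)
8^4 ≡ 64^2 = 4096 ≡ 1913 (mod 2183)
8^8 ≡ 1913^2 = 3659569 ≡ 861 (mod 2183)
8^16 ≡ 861^2 = 741321 ≡ 1284 (mod 2183)
8^32 ≡ 1284^2 = 1648656 ≡ 491 (mod 2183)
8^64 ≡ 491^2 = 241081 ≡ 951 (mod 2183)
8^128 ≡ 951^2 = 904401 ≡ 639 (mod 2183)
8^256 ≡ 639^2 = 408321 ≡ 100 (mod 2183)
8^512 ≡ 100^2 = 10000 ≡ 1268 (mod 2183)
8^1024 ≡ 1268^2 = 1607824 ≡ 1136 (mod 2183)
1091 = 1024 + 64 + 2 + 1 in binary powers of 2.
So 8^1091 ≡ 1136 · 951 · 64 · 8 ≡ 1309 (mod 2183).
Squaring chain: 1309; never reaches −1, so base 8 is a Miller–Rabin witness that 2183 is composite.

1309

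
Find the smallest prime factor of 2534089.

2534089 is odd.
Digit sum 31, not divisible by 3.
Ends in 9: not divisible by 5.
7: 2534089 = 7·362012 + 5
11: 2534089 = 11·230371 + 8
13: 2534089 = 13·194929 + 12
17: 2534089 = 17·149064 + 1
19: 2534089 = 19·133373 + 2
23: 2534089 = 23·110177 + 18
29: 2534089 = 29·87382 + 11
31: 2534089 = 31·81744 + 25
37: 2534089 = 37·68488 + 33
41: 2534089 = 41·61807 + 2
43: 2534089 = 43·58932 + 13
47: 2534089 = 47·53916 + 37
53: 2534089 = 53·47813

53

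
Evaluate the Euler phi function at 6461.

Factor: 6461 = 7 · 13 · 71.
φ(6461) = (7−1) · (13−1) · (71−1) = 6 · 12 · 70 = 5040.

5040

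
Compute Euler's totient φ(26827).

Factor: 26827 = 139 · 193.
φ(26827) = (139−1) · (193−1) = 138 · 192 = 26496.

26496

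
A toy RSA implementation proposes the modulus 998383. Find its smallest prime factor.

29

998383 is odd.
Digit sum 40, not divisible by 3.
Ends in 3: not divisible by 5.
7: 998383 = 7·142626 + 1
11: 998383 = 11·90762 + 1
13: 998383 = 13·76798 + 9
17: 998383 = 17·58728 + 7
19: 998383 = 19·52546 + 9
23: 998383 = 23·43407 + 22
29: 998383 = 29·34427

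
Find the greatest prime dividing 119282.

73

119282 = 2 · 59641
59641 = 19 · 3139
3139 = 43 · 73
73 is prime.
So 119282 = 2 · 19 · 43 · 73; the largest prime factor is 73.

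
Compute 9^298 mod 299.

9^1 ≡ 9 (mod 299)
9^2 ≡ 9^2 = 81 ≡ 81 (mod 299)
9^4 ≡ 81^2 = 6561 ≡ 282 (mod 299)
9^8 ≡ 282^2 = 79524 ≡ 289 (mod 299)
9^16 ≡ 289^2 = 83521 ≡ 100 (mod 299)
9^32 ≡ 100^2 = 10000 ≡ 133 (mod 299)
9^64 ≡ 133^2 = 17689 ≡ 48 (mod 299)
9^128 ≡ 48^2 = 2304 ≡ 211 (mod 299)
9^256 ≡ 211^2 = 44521 ≡ 269 (mod 299)
298 = 256 + 32 + 8 + 2 in binary powers of 2.
So 9^298 ≡ 269 · 133 · 289 · 81 ≡ 9 (mod 299).
Since 9 ≠ 1, base 9 is a Fermat witness: 299 is composite.

9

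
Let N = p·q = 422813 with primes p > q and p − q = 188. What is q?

563

Since p = q + 188, we have 422813 = q(q + 188), so q² + 188q − 422813 = 0.
Discriminant: 188² + 4·422813 = 35344 + 1691252 = 1726596; √1726596 = 1314.
q = (−188 + 1314)/2 = 563, and p = q + 188 = 751.
Check: 563 · 751 = 422813.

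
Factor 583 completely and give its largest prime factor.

53

583 = 11 · 53
53 is prime.
So 583 = 11 · 53; the largest prime factor is 53.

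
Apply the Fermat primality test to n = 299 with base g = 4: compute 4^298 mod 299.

165

4^1 ≡ 4 (mod 299)
4^2 ≡ 4^2 = 16 ≡ 16 (mod 299)
4^4 ≡ 16^2 = 256 ≡ 256 (mod 299)
4^8 ≡ 256^2 = 65536 ≡ 55 (mod 299)
4^16 ≡ 55^2 = 3025 ≡ 35 (mod 299)
4^32 ≡ 35^2 = 1225 ≡ 29 (mod 299)
4^64 ≡ 29^2 = 841 ≡ 243 (mod 299)
4^128 ≡ 243^2 = 59049 ≡ 146 (mod 299)
4^256 ≡ 146^2 = 21316 ≡ 87 (mod 299)
298 = 256 + 32 + 8 + 2 in binary powers of 2.
So 4^298 ≡ 87 · 29 · 55 · 16 ≡ 165 (mod 299).
Since 165 ≠ 1, base 4 is a Fermat witness: 299 is composite.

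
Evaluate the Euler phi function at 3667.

Factor: 3667 = 19 · 193.
φ(3667) = (19−1) · (193−1) = 18 · 192 = 3456.

3456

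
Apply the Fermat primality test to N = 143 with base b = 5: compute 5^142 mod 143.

5^1 ≡ 5 (mod 143)
5^2 ≡ 5^2 = 25 ≡ 25 (mod 143)
5^4 ≡ 25^2 = 625 ≡ 53 (mod 143)
5^8 ≡ 53^2 = 2809 ≡ 92 (mod 143)
5^16 ≡ 92^2 = 8464 ≡ 27 (mod 143)
5^32 ≡ 27^2 = 729 ≡ 14 (mod 143)
5^64 ≡ 14^2 = 196 ≡ 53 (mod 143)
5^128 ≡ 53^2 = 2809 ≡ 92 (mod 143)
142 = 128 + 8 + 4 + 2 in binary powers of 2.
So 5^142 ≡ 92 · 92 · 53 · 25 ≡ 25 (mod 143).
Since 25 ≠ 1, base 5 is a Fermat witness: 143 is composite.

25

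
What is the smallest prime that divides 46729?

83

46729 is odd.
Digit sum 28, not divisible by 3.
Ends in 9: not divisible by 5.
7: 46729 = 7·6675 + 4
11: 46729 = 11·4248 + 1
13: 46729 = 13·3594 + 7
17: 46729 = 17·2748 + 13
19: 46729 = 19·2459 + 8
23: 46729 = 23·2031 + 16
29: 46729 = 29·1611 + 10
31: 46729 = 31·1507 + 12
37: 46729 = 37·1262 + 35
41: 46729 = 41·1139 + 30
43: 46729 = 43·1086 + 31
47: 46729 = 47·994 + 11
53: 46729 = 53·881 + 36
59: 46729 = 59·792 + 1
61: 46729 = 61·766 + 3
67: 46729 = 67·697 + 30
71: 46729 = 71·658 + 11
73: 46729 = 73·640 + 9
79: 46729 = 79·591 + 40
83: 46729 = 83·563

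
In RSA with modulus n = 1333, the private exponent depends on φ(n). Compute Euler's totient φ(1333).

1260

Factor: 1333 = 31 · 43.
φ(1333) = (31−1) · (43−1) = 30 · 42 = 1260.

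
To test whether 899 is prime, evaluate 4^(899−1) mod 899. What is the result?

4^1 ≡ 4 (mod 899)
4^2 ≡ 4^2 = 16 ≡ 16 (mod 899)
4^4 ≡ 16^2 = 256 ≡ 256 (mod 899)
4^8 ≡ 256^2 = 65536 ≡ 808 (mod 899)
4^16 ≡ 808^2 = 652864 ≡ 190 (mod 899)
4^32 ≡ 190^2 = 36100 ≡ 140 (mod 899)
4^64 ≡ 140^2 = 19600 ≡ 721 (mod 899)
4^128 ≡ 721^2 = 519841 ≡ 219 (mod 899)
4^256 ≡ 219^2 = 47961 ≡ 314 (mod 899)
4^512 ≡ 314^2 = 98596 ≡ 605 (mod 899)
898 = 512 + 256 + 128 + 2 in binary powers of 2.
So 4^898 ≡ 605 · 314 · 219 · 16 ≡ 219 (mod 899).
Since 219 ≠ 1, base 4 is a Fermat witness: 899 is composite.

219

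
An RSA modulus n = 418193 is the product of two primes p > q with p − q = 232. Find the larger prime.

773

Since p = q + 232, we have 418193 = q(q + 232), so q² + 232q − 418193 = 0.
Discriminant: 232² + 4·418193 = 53824 + 1672772 = 1726596; √1726596 = 1314.
q = (−232 + 1314)/2 = 541, and p = q + 232 = 773.
Check: 541 · 773 = 418193.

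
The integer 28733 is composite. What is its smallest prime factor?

28733 is odd.
Digit sum 23, not divisible by 3.
Ends in 3: not divisible by 5.
7: 28733 = 7·4104 + 5
11: 28733 = 11·2612 + 1
13: 28733 = 13·2210 + 3
17: 28733 = 17·1690 + 3
19: 28733 = 19·1512 + 5
23: 28733 = 23·1249 + 6
29: 28733 = 29·990 + 23
31: 28733 = 31·926 + 27
37: 28733 = 37·776 + 21
41: 28733 = 41·700 + 33
43: 28733 = 43·668 + 9
47: 28733 = 47·611 + 16
53: 28733 = 53·542 + 7
59: 28733 = 59·487

59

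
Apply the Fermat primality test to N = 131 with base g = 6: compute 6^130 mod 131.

6^1 ≡ 6 (mod 131)
6^2 ≡ 6^2 = 36 ≡ 36 (mod 131)
6^4 ≡ 36^2 = 1296 ≡ 117 (mod 131)
6^8 ≡ 117^2 = 13689 ≡ 65 (mod 131)
6^16 ≡ 65^2 = 4225 ≡ 33 (mod 131)
6^32 ≡ 33^2 = 1089 ≡ 41 (mod 131)
6^64 ≡ 41^2 = 1681 ≡ 109 (mod 131)
6^128 ≡ 109^2 = 11881 ≡ 91 (mod 131)
130 = 128 + 2 in binary powers of 2.
So 6^130 ≡ 91 · 36 ≡ 1 (mod 131).
Since the result is 1, base 6 gives no evidence that 131 is composite.

1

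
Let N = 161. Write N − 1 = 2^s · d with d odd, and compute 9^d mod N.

161 − 1 = 160 = 2^5 · 5, so d = 5.
9^1 ≡ 9 (mod 161)
9^2 ≡ 9^2 = 81 ≡ 81 (mod 161)
9^4 ≡ 81^2 = 6561 ≡ 121 (mod 161)
5 = 4 + 1 in binary powers of 2.
So 9^5 ≡ 121 · 9 ≡ 123 (mod 161).
Squaring chain: 123 → 156 → 25 → 142 → 39; never reaches −1, so base 9 is a Miller–Rabin witness that 161 is composite.

123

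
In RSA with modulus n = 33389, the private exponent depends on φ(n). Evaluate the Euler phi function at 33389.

Factor: 33389 = 173 · 193.
φ(33389) = (173−1) · (193−1) = 172 · 192 = 33024.

33024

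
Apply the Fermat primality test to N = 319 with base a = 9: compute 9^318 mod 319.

25

9^1 ≡ 9 (mod 319)
9^2 ≡ 9^2 = 81 ≡ 81 (mod 319)
9^4 ≡ 81^2 = 6561 ≡ 181 (mod 319)
9^8 ≡ 181^2 = 32761 ≡ 223 (mod 319)
9^16 ≡ 223^2 = 49729 ≡ 284 (mod 319)
9^32 ≡ 284^2 = 80656 ≡ 268 (mod 319)
9^64 ≡ 268^2 = 71824 ≡ 49 (mod 319)
9^128 ≡ 49^2 = 2401 ≡ 168 (mod 319)
9^256 ≡ 168^2 = 28224 ≡ 152 (mod 319)
318 = 256 + 32 + 16 + 8 + 4 + 2 in binary powers of 2.
So 9^318 ≡ 152 · 268 · 284 · 223 · 181 · 81 ≡ 25 (mod 319).
Since 25 ≠ 1, base 9 is a Fermat witness: 319 is composite.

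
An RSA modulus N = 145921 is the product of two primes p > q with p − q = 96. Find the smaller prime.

Since p = q + 96, we have 145921 = q(q + 96), so q² + 96q − 145921 = 0.
Discriminant: 96² + 4·145921 = 9216 + 583684 = 592900; √592900 = 770.
q = (−96 + 770)/2 = 337, and p = q + 96 = 433.
Check: 337 · 433 = 145921.

337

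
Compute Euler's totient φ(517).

Factor: 517 = 11 · 47.
φ(517) = (11−1) · (47−1) = 10 · 46 = 460.

460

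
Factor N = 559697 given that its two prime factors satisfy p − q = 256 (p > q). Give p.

887

Since p = q + 256, we have 559697 = q(q + 256), so q² + 256q − 559697 = 0.
Discriminant: 256² + 4·559697 = 65536 + 2238788 = 2304324; √2304324 = 1518.
q = (−256 + 1518)/2 = 631, and p = q + 256 = 887.
Check: 631 · 887 = 559697.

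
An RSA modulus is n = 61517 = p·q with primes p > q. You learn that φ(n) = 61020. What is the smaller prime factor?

227

φ(n) = (p−1)(q−1) = n − (p+q) + 1, so p + q = 61517 − 61020 + 1 = 498.
p and q are the roots of t² − 498t + 61517 = 0.
Discriminant: 498² − 4·61517 = 248004 − 246068 = 1936; √1936 = 44.
q = (498 − 44)/2 = 227, p = (498 + 44)/2 = 271.
Check: 227 · 271 = 61517.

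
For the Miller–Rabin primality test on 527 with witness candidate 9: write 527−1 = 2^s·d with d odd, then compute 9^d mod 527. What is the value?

527 − 1 = 526 = 2^1 · 263, so d = 263.
9^1 ≡ 9 (mod 527)
9^2 ≡ 9^2 = 81 ≡ 81 (mod 527)
9^4 ≡ 81^2 = 6561 ≡ 237 (mod 527)
9^8 ≡ 237^2 = 56169 ≡ 307 (mod 527)
9^16 ≡ 307^2 = 94249 ≡ 443 (mod 527)
9^32 ≡ 443^2 = 196249 ≡ 205 (mod 527)
9^64 ≡ 205^2 = 42025 ≡ 392 (mod 527)
9^128 ≡ 392^2 = 153664 ≡ 307 (mod 527)
9^256 ≡ 307^2 = 94249 ≡ 443 (mod 527)
263 = 256 + 4 + 2 + 1 in binary powers of 2.
So 9^263 ≡ 443 · 237 · 81 · 9 ≡ 121 (mod 527).
Squaring chain: 121; never reaches −1, so base 9 is a Miller–Rabin witness that 527 is composite.

121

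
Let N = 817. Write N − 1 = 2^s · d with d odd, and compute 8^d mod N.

817 − 1 = 816 = 2^4 · 51, so d = 51.
8^1 ≡ 8 (mod 817)
8^2 ≡ 8^2 = 64 ≡ 64 (mod 817)
8^4 ≡ 64^2 = 4096 ≡ 11 (mod 817)
8^8 ≡ 11^2 = 121 ≡ 121 (mod 817)
8^16 ≡ 121^2 = 14641 ≡ 752 (mod 817)
8^32 ≡ 752^2 = 565504 ≡ 140 (mod 817)
51 = 32 + 16 + 2 + 1 in binary powers of 2.
So 8^51 ≡ 140 · 752 · 64 · 8 ≡ 151 (mod 817).
Squaring chain: 151 → 742 → 723 → 666; never reaches −1, so base 8 is a Miller–Rabin witness that 817 is composite.

151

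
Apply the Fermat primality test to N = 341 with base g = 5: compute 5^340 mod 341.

67

5^1 ≡ 5 (mod 341)
5^2 ≡ 5^2 = 25 ≡ 25 (mod 341)
5^4 ≡ 25^2 = 625 ≡ 284 (mod 341)
5^8 ≡ 284^2 = 80656 ≡ 180 (mod 341)
5^16 ≡ 180^2 = 32400 ≡ 5 (mod 341)
5^32 ≡ 5^2 = 25 ≡ 25 (mod 341)
5^64 ≡ 25^2 = 625 ≡ 284 (mod 341)
5^128 ≡ 284^2 = 80656 ≡ 180 (mod 341)
5^256 ≡ 180^2 = 32400 ≡ 5 (mod 341)
340 = 256 + 64 + 16 + 4 in binary powers of 2.
So 5^340 ≡ 5 · 284 · 5 · 284 ≡ 67 (mod 341).
Since 67 ≠ 1, base 5 is a Fermat witness: 341 is composite.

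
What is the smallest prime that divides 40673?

40673 is odd.
Digit sum 20, not divisible by 3.
Ends in 3: not divisible by 5.
7: 40673 = 7·5810 + 3
11: 40673 = 11·3697 + 6
13: 40673 = 13·3128 + 9
17: 40673 = 17·2392 + 9
19: 40673 = 19·2140 + 13
23: 40673 = 23·1768 + 9
29: 40673 = 29·1402 + 15
31: 40673 = 31·1312 + 1
37: 40673 = 37·1099 + 10
41: 40673 = 41·992 + 1
43: 40673 = 43·945 + 38
47: 40673 = 47·865 + 18
53: 40673 = 53·767 + 22
59: 40673 = 59·689 + 22
61: 40673 = 61·666 + 47
67: 40673 = 67·607 + 4
71: 40673 = 71·572 + 61
73: 40673 = 73·557 + 12
79: 40673 = 79·514 + 67
83: 40673 = 83·490 + 3
89: 40673 = 89·457

89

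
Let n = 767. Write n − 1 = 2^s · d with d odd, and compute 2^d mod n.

767 − 1 = 766 = 2^1 · 383, so d = 383.
2^1 ≡ 2 (mod 767)
2^2 ≡ 2^2 = 4 ≡ 4 (mod 767)
2^4 ≡ 4^2 = 16 ≡ 16 (mod 767)
2^8 ≡ 16^2 = 256 ≡ 256 (mod 767)
2^16 ≡ 256^2 = 65536 ≡ 341 (mod 767)
2^32 ≡ 341^2 = 116281 ≡ 464 (mod 767)
2^64 ≡ 464^2 = 215296 ≡ 536 (mod 767)
2^128 ≡ 536^2 = 287296 ≡ 438 (mod 767)
2^256 ≡ 438^2 = 191844 ≡ 94 (mod 767)
383 = 256 + 64 + 32 + 16 + 8 + 4 + 2 + 1 in binary powers of 2.
So 2^383 ≡ 94 · 536 · 464 · 341 · 256 · 16 · 4 · 2 ≡ 644 (mod 767).
Squaring chain: 644; never reaches −1, so base 2 is a Miller–Rabin witness that 767 is composite.

644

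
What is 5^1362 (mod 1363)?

306

5^1 ≡ 5 (mod 1363)
5^2 ≡ 5^2 = 25 ≡ 25 (mod 1363)
5^4 ≡ 25^2 = 625 ≡ 625 (mod 1363)
5^8 ≡ 625^2 = 390625 ≡ 807 (mod 1363)
5^16 ≡ 807^2 = 651249 ≡ 1098 (mod 1363)
5^32 ≡ 1098^2 = 1205604 ≡ 712 (mod 1363)
5^64 ≡ 712^2 = 506944 ≡ 1271 (mod 1363)
5^128 ≡ 1271^2 = 1615441 ≡ 286 (mod 1363)
5^256 ≡ 286^2 = 81796 ≡ 16 (mod 1363)
5^512 ≡ 16^2 = 256 ≡ 256 (mod 1363)
5^1024 ≡ 256^2 = 65536 ≡ 112 (mod 1363)
1362 = 1024 + 256 + 64 + 16 + 2 in binary powers of 2.
So 5^1362 ≡ 112 · 16 · 1271 · 1098 · 25 ≡ 306 (mod 1363).
Since 306 ≠ 1, base 5 is a Fermat witness: 1363 is composite.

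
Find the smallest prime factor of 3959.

3959 is odd.
Digit sum 26, not divisible by 3.
Ends in 9: not divisible by 5.
7: 3959 = 7·565 + 4
11: 3959 = 11·359 + 10
13: 3959 = 13·304 + 7
17: 3959 = 17·232 + 15
19: 3959 = 19·208 + 7
23: 3959 = 23·172 + 3
29: 3959 = 29·136 + 15
31: 3959 = 31·127 + 22
37: 3959 = 37·107

37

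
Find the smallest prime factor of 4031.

4031 is odd.
Digit sum 8, not divisible by 3.
Ends in 1: not divisible by 5.
7: 4031 = 7·575 + 6
11: 4031 = 11·366 + 5
13: 4031 = 13·310 + 1
17: 4031 = 17·237 + 2
19: 4031 = 19·212 + 3
23: 4031 = 23·175 + 6
29: 4031 = 29·139

29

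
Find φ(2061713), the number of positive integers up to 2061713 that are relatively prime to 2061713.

2012800

Factor: 2061713 = 101 · 137 · 149.
φ(2061713) = (101−1) · (137−1) · (149−1) = 100 · 136 · 148 = 2012800.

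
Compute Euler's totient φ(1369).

1332

Factor: 1369 = 37^2.
φ(1369) = 37^1·(37−1) = 1332.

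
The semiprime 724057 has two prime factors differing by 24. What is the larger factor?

Since p = q + 24, we have 724057 = q(q + 24), so q² + 24q − 724057 = 0.
Discriminant: 24² + 4·724057 = 576 + 2896228 = 2896804; √2896804 = 1702.
q = (−24 + 1702)/2 = 839, and p = q + 24 = 863.
Check: 839 · 863 = 724057.

863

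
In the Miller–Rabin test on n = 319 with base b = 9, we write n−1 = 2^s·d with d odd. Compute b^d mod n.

319 − 1 = 318 = 2^1 · 159, so d = 159.
9^1 ≡ 9 (mod 319)
9^2 ≡ 9^2 = 81 ≡ 81 (mod 319)
9^4 ≡ 81^2 = 6561 ≡ 181 (mod 319)
9^8 ≡ 181^2 = 32761 ≡ 223 (mod 319)
9^16 ≡ 223^2 = 49729 ≡ 284 (mod 319)
9^32 ≡ 284^2 = 80656 ≡ 268 (mod 319)
9^64 ≡ 268^2 = 71824 ≡ 49 (mod 319)
9^128 ≡ 49^2 = 2401 ≡ 168 (mod 319)
159 = 128 + 16 + 8 + 4 + 2 + 1 in binary powers of 2.
So 9^159 ≡ 168 · 284 · 223 · 181 · 81 · 9 ≡ 5 (mod 319).
Squaring chain: 5; never reaches −1, so base 9 is a Miller–Rabin witness that 319 is composite.

5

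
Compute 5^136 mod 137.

1

5^1 ≡ 5 (mod 137)
5^2 ≡ 5^2 = 25 ≡ 25 (mod 137)
5^4 ≡ 25^2 = 625 ≡ 77 (mod 137)
5^8 ≡ 77^2 = 5929 ≡ 38 (mod 137)
5^16 ≡ 38^2 = 1444 ≡ 74 (mod 137)
5^32 ≡ 74^2 = 5476 ≡ 133 (mod 137)
5^64 ≡ 133^2 = 17689 ≡ 16 (mod 137)
5^128 ≡ 16^2 = 256 ≡ 119 (mod 137)
136 = 128 + 8 in binary powers of 2.
So 5^136 ≡ 119 · 38 ≡ 1 (mod 137).
Since the result is 1, base 5 gives no evidence that 137 is composite.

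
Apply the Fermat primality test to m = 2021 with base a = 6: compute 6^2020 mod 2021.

6^1 ≡ 6 (mod 2021)
6^2 ≡ 6^2 = 36 ≡ 36 (mod 2021)
6^4 ≡ 36^2 = 1296 ≡ 1296 (mod 2021)
6^8 ≡ 1296^2 = 1679616 ≡ 165 (mod 2021)
6^16 ≡ 165^2 = 27225 ≡ 952 (mod 2021)
6^32 ≡ 952^2 = 906304 ≡ 896 (mod 2021)
6^64 ≡ 896^2 = 802816 ≡ 479 (mod 2021)
6^128 ≡ 479^2 = 229441 ≡ 1068 (mod 2021)
6^256 ≡ 1068^2 = 1140624 ≡ 780 (mod 2021)
6^512 ≡ 780^2 = 608400 ≡ 79 (mod 2021)
6^1024 ≡ 79^2 = 6241 ≡ 178 (mod 2021)
2020 = 1024 + 512 + 256 + 128 + 64 + 32 + 4 in binary powers of 2.
So 6^2020 ≡ 178 · 79 · 780 · 1068 · 479 · 896 · 1296 ≡ 1511 (mod 2021).
Since 1511 ≠ 1, base 6 is a Fermat witness: 2021 is composite.

1511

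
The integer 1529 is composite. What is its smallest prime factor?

1529 is odd.
Digit sum 17, not divisible by 3.
Ends in 9: not divisible by 5.
7: 1529 = 7·218 + 3
11: 1529 = 11·139

11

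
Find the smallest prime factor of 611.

13

611 is odd.
Digit sum 8, not divisible by 3.
Ends in 1: not divisible by 5.
7: 611 = 7·87 + 2
11: 611 = 11·55 + 6
13: 611 = 13·47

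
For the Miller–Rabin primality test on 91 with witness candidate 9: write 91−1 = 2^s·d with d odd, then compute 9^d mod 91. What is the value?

91 − 1 = 90 = 2^1 · 45, so d = 45.
9^1 ≡ 9 (mod 91)
9^2 ≡ 9^2 = 81 ≡ 81 (mod 91)
9^4 ≡ 81^2 = 6561 ≡ 9 (mod 91)
9^8 ≡ 9^2 = 81 ≡ 81 (mod 91)
9^16 ≡ 81^2 = 6561 ≡ 9 (mod 91)
9^32 ≡ 9^2 = 81 ≡ 81 (mod 91)
45 = 32 + 8 + 4 + 1 in binary powers of 2.
So 9^45 ≡ 81 · 81 · 9 · 9 ≡ 1 (mod 91).
Since 9^d ≡ 1 (mod 91), base 9 does not prove 91 composite.

1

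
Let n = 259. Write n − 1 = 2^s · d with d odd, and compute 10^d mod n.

259 − 1 = 258 = 2^1 · 129, so d = 129.
10^1 ≡ 10 (mod 259)
10^2 ≡ 10^2 = 100 ≡ 100 (mod 259)
10^4 ≡ 100^2 = 10000 ≡ 158 (mod 259)
10^8 ≡ 158^2 = 24964 ≡ 100 (mod 259)
10^16 ≡ 100^2 = 10000 ≡ 158 (mod 259)
10^32 ≡ 158^2 = 24964 ≡ 100 (mod 259)
10^64 ≡ 100^2 = 10000 ≡ 158 (mod 259)
10^128 ≡ 158^2 = 24964 ≡ 100 (mod 259)
129 = 128 + 1 in binary powers of 2.
So 10^129 ≡ 100 · 10 ≡ 223 (mod 259).
Squaring chain: 223; never reaches −1, so base 10 is a Miller–Rabin witness that 259 is composite.

223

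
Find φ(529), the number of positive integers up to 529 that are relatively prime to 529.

Factor: 529 = 23^2.
φ(529) = 23^1·(23−1) = 506.

506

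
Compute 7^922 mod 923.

7^1 ≡ 7 (mod 923)
7^2 ≡ 7^2 = 49 ≡ 49 (mod 923)
7^4 ≡ 49^2 = 2401 ≡ 555 (mod 923)
7^8 ≡ 555^2 = 308025 ≡ 666 (mod 923)
7^16 ≡ 666^2 = 443556 ≡ 516 (mod 923)
7^32 ≡ 516^2 = 266256 ≡ 432 (mod 923)
7^64 ≡ 432^2 = 186624 ≡ 178 (mod 923)
7^128 ≡ 178^2 = 31684 ≡ 302 (mod 923)
7^256 ≡ 302^2 = 91204 ≡ 750 (mod 923)
7^512 ≡ 750^2 = 562500 ≡ 393 (mod 923)
922 = 512 + 256 + 128 + 16 + 8 + 2 in binary powers of 2.
So 7^922 ≡ 393 · 750 · 302 · 516 · 666 · 49 ≡ 4 (mod 923).
Since 4 ≠ 1, base 7 is a Fermat witness: 923 is composite.

4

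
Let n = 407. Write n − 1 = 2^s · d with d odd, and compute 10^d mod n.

407 − 1 = 406 = 2^1 · 203, so d = 203.
10^1 ≡ 10 (mod 407)
10^2 ≡ 10^2 = 100 ≡ 100 (mod 407)
10^4 ≡ 100^2 = 10000 ≡ 232 (mod 407)
10^8 ≡ 232^2 = 53824 ≡ 100 (mod 407)
10^16 ≡ 100^2 = 10000 ≡ 232 (mod 407)
10^32 ≡ 232^2 = 53824 ≡ 100 (mod 407)
10^64 ≡ 100^2 = 10000 ≡ 232 (mod 407)
10^128 ≡ 232^2 = 53824 ≡ 100 (mod 407)
203 = 128 + 64 + 8 + 2 + 1 in binary powers of 2.
So 10^203 ≡ 100 · 232 · 100 · 100 · 10 ≡ 285 (mod 407).
Squaring chain: 285; never reaches −1, so base 10 is a Miller–Rabin witness that 407 is composite.

285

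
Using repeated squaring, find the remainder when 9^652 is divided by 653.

1

9^1 ≡ 9 (mod 653)
9^2 ≡ 9^2 = 81 ≡ 81 (mod 653)
9^4 ≡ 81^2 = 6561 ≡ 31 (mod 653)
9^8 ≡ 31^2 = 961 ≡ 308 (mod 653)
9^16 ≡ 308^2 = 94864 ≡ 179 (mod 653)
9^32 ≡ 179^2 = 32041 ≡ 44 (mod 653)
9^64 ≡ 44^2 = 1936 ≡ 630 (mod 653)
9^128 ≡ 630^2 = 396900 ≡ 529 (mod 653)
9^256 ≡ 529^2 = 279841 ≡ 357 (mod 653)
9^512 ≡ 357^2 = 127449 ≡ 114 (mod 653)
652 = 512 + 128 + 8 + 4 in binary powers of 2.
So 9^652 ≡ 114 · 529 · 308 · 31 ≡ 1 (mod 653).
Since the result is 1, base 9 gives no evidence that 653 is composite.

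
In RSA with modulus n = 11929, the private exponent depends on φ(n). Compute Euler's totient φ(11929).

11700

Factor: 11929 = 79 · 151.
φ(11929) = (79−1) · (151−1) = 78 · 150 = 11700.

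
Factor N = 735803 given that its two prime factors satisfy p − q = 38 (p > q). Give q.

Since p = q + 38, we have 735803 = q(q + 38), so q² + 38q − 735803 = 0.
Discriminant: 38² + 4·735803 = 1444 + 2943212 = 2944656; √2944656 = 1716.
q = (−38 + 1716)/2 = 839, and p = q + 38 = 877.
Check: 839 · 877 = 735803.

839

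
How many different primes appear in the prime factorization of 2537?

2537 = 43 · 59
2537 = 43 · 59, which has 2 distinct prime factors.

2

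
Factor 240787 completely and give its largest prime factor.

240787 = 19 · 12673
12673 = 19 · 667
667 = 23 · 29
29 is prime.
So 240787 = 19^2 · 23 · 29; the largest prime factor is 29.

29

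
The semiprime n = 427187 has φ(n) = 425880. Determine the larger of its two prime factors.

677

φ(n) = (p−1)(q−1) = n − (p+q) + 1, so p + q = 427187 − 425880 + 1 = 1308.
p and q are the roots of t² − 1308t + 427187 = 0.
Discriminant: 1308² − 4·427187 = 1710864 − 1708748 = 2116; √2116 = 46.
q = (1308 − 46)/2 = 631, p = (1308 + 46)/2 = 677.
Check: 631 · 677 = 427187.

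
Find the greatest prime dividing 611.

47

611 = 13 · 47
47 is prime.
So 611 = 13 · 47; the largest prime factor is 47.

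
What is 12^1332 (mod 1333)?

12^1 ≡ 12 (mod 1333)
12^2 ≡ 12^2 = 144 ≡ 144 (mod 1333)
12^4 ≡ 144^2 = 20736 ≡ 741 (mod 1333)
12^8 ≡ 741^2 = 549081 ≡ 1218 (mod 1333)
12^16 ≡ 1218^2 = 1483524 ≡ 1228 (mod 1333)
12^32 ≡ 1228^2 = 1507984 ≡ 361 (mod 1333)
12^64 ≡ 361^2 = 130321 ≡ 1020 (mod 1333)
12^128 ≡ 1020^2 = 1040400 ≡ 660 (mod 1333)
12^256 ≡ 660^2 = 435600 ≡ 1042 (mod 1333)
12^512 ≡ 1042^2 = 1085764 ≡ 702 (mod 1333)
12^1024 ≡ 702^2 = 492804 ≡ 927 (mod 1333)
1332 = 1024 + 256 + 32 + 16 + 4 in binary powers of 2.
So 12^1332 ≡ 927 · 1042 · 361 · 1228 · 741 ≡ 4 (mod 1333).
Since 4 ≠ 1, base 12 is a Fermat witness: 1333 is composite.

4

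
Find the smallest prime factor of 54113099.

97

54113099 is odd.
Digit sum 32, not divisible by 3.
Ends in 9: not divisible by 5.
7: 54113099 = 7·7730442 + 5
11: 54113099 = 11·4919372 + 7
13: 54113099 = 13·4162546 + 1
17: 54113099 = 17·3183123 + 8
19: 54113099 = 19·2848057 + 16
23: 54113099 = 23·2352743 + 10
29: 54113099 = 29·1865968 + 27
31: 54113099 = 31·1745583 + 26
37: 54113099 = 37·1462516 + 7
41: 54113099 = 41·1319831 + 28
43: 54113099 = 43·1258444 + 7
47: 54113099 = 47·1151342 + 25
53: 54113099 = 53·1021001 + 46
59: 54113099 = 59·917171 + 10
61: 54113099 = 61·887099 + 60
67: 54113099 = 67·807658 + 13
71: 54113099 = 71·762156 + 23
73: 54113099 = 73·741275 + 24
79: 54113099 = 79·684975 + 74
83: 54113099 = 83·651965 + 4
89: 54113099 = 89·608012 + 31
97: 54113099 = 97·557867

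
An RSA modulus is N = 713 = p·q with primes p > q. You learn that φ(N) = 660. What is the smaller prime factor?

23

φ(n) = (p−1)(q−1) = n − (p+q) + 1, so p + q = 713 − 660 + 1 = 54.
p and q are the roots of t² − 54t + 713 = 0.
Discriminant: 54² − 4·713 = 2916 − 2852 = 64; √64 = 8.
q = (54 − 8)/2 = 23, p = (54 + 8)/2 = 31.
Check: 23 · 31 = 713.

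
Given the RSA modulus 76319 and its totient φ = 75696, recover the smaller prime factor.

167

φ(n) = (p−1)(q−1) = n − (p+q) + 1, so p + q = 76319 − 75696 + 1 = 624.
p and q are the roots of t² − 624t + 76319 = 0.
Discriminant: 624² − 4·76319 = 389376 − 305276 = 84100; √84100 = 290.
q = (624 − 290)/2 = 167, p = (624 + 290)/2 = 457.
Check: 167 · 457 = 76319.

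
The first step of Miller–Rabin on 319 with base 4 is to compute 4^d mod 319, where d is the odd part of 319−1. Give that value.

319 − 1 = 318 = 2^1 · 159, so d = 159.
4^1 ≡ 4 (mod 319)
4^2 ≡ 4^2 = 16 ≡ 16 (mod 319)
4^4 ≡ 16^2 = 256 ≡ 256 (mod 319)
4^8 ≡ 256^2 = 65536 ≡ 141 (mod 319)
4^16 ≡ 141^2 = 19881 ≡ 103 (mod 319)
4^32 ≡ 103^2 = 10609 ≡ 82 (mod 319)
4^64 ≡ 82^2 = 6724 ≡ 25 (mod 319)
4^128 ≡ 25^2 = 625 ≡ 306 (mod 319)
159 = 128 + 16 + 8 + 4 + 2 + 1 in binary powers of 2.
So 4^159 ≡ 306 · 103 · 141 · 256 · 16 · 4 ≡ 212 (mod 319).
Squaring chain: 212; never reaches −1, so base 4 is a Miller–Rabin witness that 319 is composite.

212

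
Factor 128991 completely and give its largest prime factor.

128991 = 3 · 42997
42997 = 19 · 2263
2263 = 31 · 73
73 is prime.
So 128991 = 3 · 19 · 31 · 73; the largest prime factor is 73.

73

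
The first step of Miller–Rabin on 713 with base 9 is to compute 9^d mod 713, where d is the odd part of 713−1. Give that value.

713 − 1 = 712 = 2^3 · 89, so d = 89.
9^1 ≡ 9 (mod 713)
9^2 ≡ 9^2 = 81 ≡ 81 (mod 713)
9^4 ≡ 81^2 = 6561 ≡ 144 (mod 713)
9^8 ≡ 144^2 = 20736 ≡ 59 (mod 713)
9^16 ≡ 59^2 = 3481 ≡ 629 (mod 713)
9^32 ≡ 629^2 = 395641 ≡ 639 (mod 713)
9^64 ≡ 639^2 = 408321 ≡ 485 (mod 713)
89 = 64 + 16 + 8 + 1 in binary powers of 2.
So 9^89 ≡ 485 · 629 · 59 · 9 ≡ 193 (mod 713).
Squaring chain: 193 → 173 → 696; never reaches −1, so base 9 is a Miller–Rabin witness that 713 is composite.

193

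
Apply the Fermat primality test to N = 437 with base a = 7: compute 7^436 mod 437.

7^1 ≡ 7 (mod 437)
7^2 ≡ 7^2 = 49 ≡ 49 (mod 437)
7^4 ≡ 49^2 = 2401 ≡ 216 (mod 437)
7^8 ≡ 216^2 = 46656 ≡ 334 (mod 437)
7^16 ≡ 334^2 = 111556 ≡ 121 (mod 437)
7^32 ≡ 121^2 = 14641 ≡ 220 (mod 437)
7^64 ≡ 220^2 = 48400 ≡ 330 (mod 437)
7^128 ≡ 330^2 = 108900 ≡ 87 (mod 437)
7^256 ≡ 87^2 = 7569 ≡ 140 (mod 437)
436 = 256 + 128 + 32 + 16 + 4 in binary powers of 2.
So 7^436 ≡ 140 · 87 · 220 · 121 · 216 ≡ 64 (mod 437).
Since 64 ≠ 1, base 7 is a Fermat witness: 437 is composite.

64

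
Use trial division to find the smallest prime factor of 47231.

73

47231 is odd.
Digit sum 17, not divisible by 3.
Ends in 1: not divisible by 5.
7: 47231 = 7·6747 + 2
11: 47231 = 11·4293 + 8
13: 47231 = 13·3633 + 2
17: 47231 = 17·2778 + 5
19: 47231 = 19·2485 + 16
23: 47231 = 23·2053 + 12
29: 47231 = 29·1628 + 19
31: 47231 = 31·1523 + 18
37: 47231 = 37·1276 + 19
41: 47231 = 41·1151 + 40
43: 47231 = 43·1098 + 17
47: 47231 = 47·1004 + 43
53: 47231 = 53·891 + 8
59: 47231 = 59·800 + 31
61: 47231 = 61·774 + 17
67: 47231 = 67·704 + 63
71: 47231 = 71·665 + 16
73: 47231 = 73·647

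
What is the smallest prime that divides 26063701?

73

26063701 is odd.
Digit sum 25, not divisible by 3.
Ends in 1: not divisible by 5.
7: 26063701 = 7·3723385 + 6
11: 26063701 = 11·2369427 + 4
13: 26063701 = 13·2004900 + 1
17: 26063701 = 17·1533158 + 15
19: 26063701 = 19·1371773 + 14
23: 26063701 = 23·1133204 + 9
29: 26063701 = 29·898748 + 9
31: 26063701 = 31·840764 + 17
37: 26063701 = 37·704424 + 13
41: 26063701 = 41·635700 + 1
43: 26063701 = 43·606132 + 25
47: 26063701 = 47·554546 + 39
53: 26063701 = 53·491767 + 50
59: 26063701 = 59·441757 + 38
61: 26063701 = 61·427273 + 48
67: 26063701 = 67·389010 + 31
71: 26063701 = 71·367094 + 27
73: 26063701 = 73·357037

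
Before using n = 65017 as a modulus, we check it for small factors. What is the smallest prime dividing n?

79

65017 is odd.
Digit sum 19, not divisible by 3.
Ends in 7: not divisible by 5.
7: 65017 = 7·9288 + 1
11: 65017 = 11·5910 + 7
13: 65017 = 13·5001 + 4
17: 65017 = 17·3824 + 9
19: 65017 = 19·3421 + 18
23: 65017 = 23·2826 + 19
29: 65017 = 29·2241 + 28
31: 65017 = 31·2097 + 10
37: 65017 = 37·1757 + 8
41: 65017 = 41·1585 + 32
43: 65017 = 43·1512 + 1
47: 65017 = 47·1383 + 16
53: 65017 = 53·1226 + 39
59: 65017 = 59·1101 + 58
61: 65017 = 61·1065 + 52
67: 65017 = 67·970 + 27
71: 65017 = 71·915 + 52
73: 65017 = 73·890 + 47
79: 65017 = 79·823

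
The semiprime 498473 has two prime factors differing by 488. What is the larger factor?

Since p = q + 488, we have 498473 = q(q + 488), so q² + 488q − 498473 = 0.
Discriminant: 488² + 4·498473 = 238144 + 1993892 = 2232036; √2232036 = 1494.
q = (−488 + 1494)/2 = 503, and p = q + 488 = 991.
Check: 503 · 991 = 498473.

991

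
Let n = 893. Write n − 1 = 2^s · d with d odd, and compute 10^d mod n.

775

893 − 1 = 892 = 2^2 · 223, so d = 223.
10^1 ≡ 10 (mod 893)
10^2 ≡ 10^2 = 100 ≡ 100 (mod 893)
10^4 ≡ 100^2 = 10000 ≡ 177 (mod 893)
10^8 ≡ 177^2 = 31329 ≡ 74 (mod 893)
10^16 ≡ 74^2 = 5476 ≡ 118 (mod 893)
10^32 ≡ 118^2 = 13924 ≡ 529 (mod 893)
10^64 ≡ 529^2 = 279841 ≡ 332 (mod 893)
10^128 ≡ 332^2 = 110224 ≡ 385 (mod 893)
223 = 128 + 64 + 16 + 8 + 4 + 2 + 1 in binary powers of 2.
So 10^223 ≡ 385 · 332 · 118 · 74 · 177 · 100 · 10 ≡ 775 (mod 893).
Squaring chain: 775 → 529; never reaches −1, so base 10 is a Miller–Rabin witness that 893 is composite.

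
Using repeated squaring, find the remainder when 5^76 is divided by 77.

16

5^1 ≡ 5 (mod 77)
5^2 ≡ 5^2 = 25 ≡ 25 (mod 77)
5^4 ≡ 25^2 = 625 ≡ 9 (mod 77)
5^8 ≡ 9^2 = 81 ≡ 4 (mod 77)
5^16 ≡ 4^2 = 16 ≡ 16 (mod 77)
5^32 ≡ 16^2 = 256 ≡ 25 (mod 77)
5^64 ≡ 25^2 = 625 ≡ 9 (mod 77)
76 = 64 + 8 + 4 in binary powers of 2.
So 5^76 ≡ 9 · 4 · 9 ≡ 16 (mod 77).
Since 16 ≠ 1, base 5 is a Fermat witness: 77 is composite.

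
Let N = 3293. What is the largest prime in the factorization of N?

3293 = 37 · 89
89 is prime.
So 3293 = 37 · 89; the largest prime factor is 89.

89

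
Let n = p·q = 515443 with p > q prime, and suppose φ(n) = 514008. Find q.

709

φ(n) = (p−1)(q−1) = n − (p+q) + 1, so p + q = 515443 − 514008 + 1 = 1436.
p and q are the roots of t² − 1436t + 515443 = 0.
Discriminant: 1436² − 4·515443 = 2062096 − 2061772 = 324; √324 = 18.
q = (1436 − 18)/2 = 709, p = (1436 + 18)/2 = 727.
Check: 709 · 727 = 515443.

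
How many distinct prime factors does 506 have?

3

506 = 2 · 253
253 = 11 · 23
506 = 2 · 11 · 23, which has 3 distinct prime factors.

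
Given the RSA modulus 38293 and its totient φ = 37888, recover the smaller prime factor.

φ(n) = (p−1)(q−1) = n − (p+q) + 1, so p + q = 38293 − 37888 + 1 = 406.
p and q are the roots of t² − 406t + 38293 = 0.
Discriminant: 406² − 4·38293 = 164836 − 153172 = 11664; √11664 = 108.
q = (406 − 108)/2 = 149, p = (406 + 108)/2 = 257.
Check: 149 · 257 = 38293.

149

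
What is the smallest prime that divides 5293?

5293 is odd.
Digit sum 19, not divisible by 3.
Ends in 3: not divisible by 5.
7: 5293 = 7·756 + 1
11: 5293 = 11·481 + 2
13: 5293 = 13·407 + 2
17: 5293 = 17·311 + 6
19: 5293 = 19·278 + 11
23: 5293 = 23·230 + 3
29: 5293 = 29·182 + 15
31: 5293 = 31·170 + 23
37: 5293 = 37·143 + 2
41: 5293 = 41·129 + 4
43: 5293 = 43·123 + 4
47: 5293 = 47·112 + 29
53: 5293 = 53·99 + 46
59: 5293 = 59·89 + 42
61: 5293 = 61·86 + 47
67: 5293 = 67·79

67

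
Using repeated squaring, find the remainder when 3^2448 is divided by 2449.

283

3^1 ≡ 3 (mod 2449)
3^2 ≡ 3^2 = 9 ≡ 9 (mod 2449)
3^4 ≡ 9^2 = 81 ≡ 81 (mod 2449)
3^8 ≡ 81^2 = 6561 ≡ 1663 (mod 2449)
3^16 ≡ 1663^2 = 2765569 ≡ 648 (mod 2449)
3^32 ≡ 648^2 = 419904 ≡ 1125 (mod 2449)
3^64 ≡ 1125^2 = 1265625 ≡ 1941 (mod 2449)
3^128 ≡ 1941^2 = 3767481 ≡ 919 (mod 2449)
3^256 ≡ 919^2 = 844561 ≡ 2105 (mod 2449)
3^512 ≡ 2105^2 = 4431025 ≡ 784 (mod 2449)
3^1024 ≡ 784^2 = 614656 ≡ 2406 (mod 2449)
3^2048 ≡ 2406^2 = 5788836 ≡ 1849 (mod 2449)
2448 = 2048 + 256 + 128 + 16 in binary powers of 2.
So 3^2448 ≡ 1849 · 2105 · 919 · 648 ≡ 283 (mod 2449).
Since 283 ≠ 1, base 3 is a Fermat witness: 2449 is composite.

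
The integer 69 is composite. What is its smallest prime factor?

3

69 is odd.
Digit sum 15, divisible by 3.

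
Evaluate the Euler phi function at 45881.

Factor: 45881 = 11 · 43 · 97.
φ(45881) = (11−1) · (43−1) · (97−1) = 10 · 42 · 96 = 40320.

40320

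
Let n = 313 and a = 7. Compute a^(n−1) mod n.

1

7^1 ≡ 7 (mod 313)
7^2 ≡ 7^2 = 49 ≡ 49 (mod 313)
7^4 ≡ 49^2 = 2401 ≡ 210 (mod 313)
7^8 ≡ 210^2 = 44100 ≡ 280 (mod 313)
7^16 ≡ 280^2 = 78400 ≡ 150 (mod 313)
7^32 ≡ 150^2 = 22500 ≡ 277 (mod 313)
7^64 ≡ 277^2 = 76729 ≡ 44 (mod 313)
7^128 ≡ 44^2 = 1936 ≡ 58 (mod 313)
7^256 ≡ 58^2 = 3364 ≡ 234 (mod 313)
312 = 256 + 32 + 16 + 8 in binary powers of 2.
So 7^312 ≡ 234 · 277 · 150 · 280 ≡ 1 (mod 313).
Since the result is 1, base 7 gives no evidence that 313 is composite.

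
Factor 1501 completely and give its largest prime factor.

79

1501 = 19 · 79
79 is prime.
So 1501 = 19 · 79; the largest prime factor is 79.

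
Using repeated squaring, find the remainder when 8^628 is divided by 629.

8^1 ≡ 8 (mod 629)
8^2 ≡ 8^2 = 64 ≡ 64 (mod 629)
8^4 ≡ 64^2 = 4096 ≡ 322 (mod 629)
8^8 ≡ 322^2 = 103684 ≡ 528 (mod 629)
8^16 ≡ 528^2 = 278784 ≡ 137 (mod 629)
8^32 ≡ 137^2 = 18769 ≡ 528 (mod 629)
8^64 ≡ 528^2 = 278784 ≡ 137 (mod 629)
8^128 ≡ 137^2 = 18769 ≡ 528 (mod 629)
8^256 ≡ 528^2 = 278784 ≡ 137 (mod 629)
8^512 ≡ 137^2 = 18769 ≡ 528 (mod 629)
628 = 512 + 64 + 32 + 16 + 4 in binary powers of 2.
So 8^628 ≡ 528 · 137 · 528 · 137 · 322 ≡ 322 (mod 629).
Since 322 ≠ 1, base 8 is a Fermat witness: 629 is composite.

322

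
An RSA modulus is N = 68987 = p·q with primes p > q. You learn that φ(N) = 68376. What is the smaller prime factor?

149

φ(n) = (p−1)(q−1) = n − (p+q) + 1, so p + q = 68987 − 68376 + 1 = 612.
p and q are the roots of t² − 612t + 68987 = 0.
Discriminant: 612² − 4·68987 = 374544 − 275948 = 98596; √98596 = 314.
q = (612 − 314)/2 = 149, p = (612 + 314)/2 = 463.
Check: 149 · 463 = 68987.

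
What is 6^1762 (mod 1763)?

6^1 ≡ 6 (mod 1763)
6^2 ≡ 6^2 = 36 ≡ 36 (mod 1763)
6^4 ≡ 36^2 = 1296 ≡ 1296 (mod 1763)
6^8 ≡ 1296^2 = 1679616 ≡ 1240 (mod 1763)
6^16 ≡ 1240^2 = 1537600 ≡ 264 (mod 1763)
6^32 ≡ 264^2 = 69696 ≡ 939 (mod 1763)
6^64 ≡ 939^2 = 881721 ≡ 221 (mod 1763)
6^128 ≡ 221^2 = 48841 ≡ 1240 (mod 1763)
6^256 ≡ 1240^2 = 1537600 ≡ 264 (mod 1763)
6^512 ≡ 264^2 = 69696 ≡ 939 (mod 1763)
6^1024 ≡ 939^2 = 881721 ≡ 221 (mod 1763)
1762 = 1024 + 512 + 128 + 64 + 32 + 2 in binary powers of 2.
So 6^1762 ≡ 221 · 939 · 1240 · 221 · 939 · 36 ≡ 651 (mod 1763).
Since 651 ≠ 1, base 6 is a Fermat witness: 1763 is composite.

651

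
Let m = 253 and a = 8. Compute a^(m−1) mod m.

8^1 ≡ 8 (mod 253)
8^2 ≡ 8^2 = 64 ≡ 64 (mod 253)
8^4 ≡ 64^2 = 4096 ≡ 48 (mod 253)
8^8 ≡ 48^2 = 2304 ≡ 27 (mod 253)
8^16 ≡ 27^2 = 729 ≡ 223 (mod 253)
8^32 ≡ 223^2 = 49729 ≡ 141 (mod 253)
8^64 ≡ 141^2 = 19881 ≡ 147 (mod 253)
8^128 ≡ 147^2 = 21609 ≡ 104 (mod 253)
252 = 128 + 64 + 32 + 16 + 8 + 4 in binary powers of 2.
So 8^252 ≡ 104 · 147 · 141 · 223 · 27 · 48 ≡ 141 (mod 253).
Since 141 ≠ 1, base 8 is a Fermat witness: 253 is composite.

141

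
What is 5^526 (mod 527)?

5^1 ≡ 5 (mod 527)
5^2 ≡ 5^2 = 25 ≡ 25 (mod 527)
5^4 ≡ 25^2 = 625 ≡ 98 (mod 527)
5^8 ≡ 98^2 = 9604 ≡ 118 (mod 527)
5^16 ≡ 118^2 = 13924 ≡ 222 (mod 527)
5^32 ≡ 222^2 = 49284 ≡ 273 (mod 527)
5^64 ≡ 273^2 = 74529 ≡ 222 (mod 527)
5^128 ≡ 222^2 = 49284 ≡ 273 (mod 527)
5^256 ≡ 273^2 = 74529 ≡ 222 (mod 527)
5^512 ≡ 222^2 = 49284 ≡ 273 (mod 527)
526 = 512 + 8 + 4 + 2 in binary powers of 2.
So 5^526 ≡ 273 · 118 · 98 · 25 ≡ 253 (mod 527).
Since 253 ≠ 1, base 5 is a Fermat witness: 527 is composite.

253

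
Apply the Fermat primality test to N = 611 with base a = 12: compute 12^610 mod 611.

12^1 ≡ 12 (mod 611)
12^2 ≡ 12^2 = 144 ≡ 144 (mod 611)
12^4 ≡ 144^2 = 20736 ≡ 573 (mod 611)
12^8 ≡ 573^2 = 328329 ≡ 222 (mod 611)
12^16 ≡ 222^2 = 49284 ≡ 404 (mod 611)
12^32 ≡ 404^2 = 163216 ≡ 79 (mod 611)
12^64 ≡ 79^2 = 6241 ≡ 131 (mod 611)
12^128 ≡ 131^2 = 17161 ≡ 53 (mod 611)
12^256 ≡ 53^2 = 2809 ≡ 365 (mod 611)
12^512 ≡ 365^2 = 133225 ≡ 27 (mod 611)
610 = 512 + 64 + 32 + 2 in binary powers of 2.
So 12^610 ≡ 27 · 131 · 79 · 144 ≡ 118 (mod 611).
Since 118 ≠ 1, base 12 is a Fermat witness: 611 is composite.

118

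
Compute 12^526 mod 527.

236

12^1 ≡ 12 (mod 527)
12^2 ≡ 12^2 = 144 ≡ 144 (mod 527)
12^4 ≡ 144^2 = 20736 ≡ 183 (mod 527)
12^8 ≡ 183^2 = 33489 ≡ 288 (mod 527)
12^16 ≡ 288^2 = 82944 ≡ 205 (mod 527)
12^32 ≡ 205^2 = 42025 ≡ 392 (mod 527)
12^64 ≡ 392^2 = 153664 ≡ 307 (mod 527)
12^128 ≡ 307^2 = 94249 ≡ 443 (mod 527)
12^256 ≡ 443^2 = 196249 ≡ 205 (mod 527)
12^512 ≡ 205^2 = 42025 ≡ 392 (mod 527)
526 = 512 + 8 + 4 + 2 in binary powers of 2.
So 12^526 ≡ 392 · 288 · 183 · 144 ≡ 236 (mod 527).
Since 236 ≠ 1, base 12 is a Fermat witness: 527 is composite.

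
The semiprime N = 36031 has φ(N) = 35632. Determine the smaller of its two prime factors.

137

φ(n) = (p−1)(q−1) = n − (p+q) + 1, so p + q = 36031 − 35632 + 1 = 400.
p and q are the roots of t² − 400t + 36031 = 0.
Discriminant: 400² − 4·36031 = 160000 − 144124 = 15876; √15876 = 126.
q = (400 − 126)/2 = 137, p = (400 + 126)/2 = 263.
Check: 137 · 263 = 36031.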